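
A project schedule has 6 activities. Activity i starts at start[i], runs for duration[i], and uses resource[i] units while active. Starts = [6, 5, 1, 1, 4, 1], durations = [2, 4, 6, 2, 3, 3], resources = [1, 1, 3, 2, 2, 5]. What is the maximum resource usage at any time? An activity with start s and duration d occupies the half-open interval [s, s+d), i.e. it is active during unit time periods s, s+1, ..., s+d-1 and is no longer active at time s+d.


Each activity i is active on [start_i, start_i + duration_i).
Compute total resource usage per time slot:
  t=0: active resources = [], total = 0
  t=1: active resources = [3, 2, 5], total = 10
  t=2: active resources = [3, 2, 5], total = 10
  t=3: active resources = [3, 5], total = 8
  t=4: active resources = [3, 2], total = 5
  t=5: active resources = [1, 3, 2], total = 6
  t=6: active resources = [1, 1, 3, 2], total = 7
  t=7: active resources = [1, 1], total = 2
  t=8: active resources = [1], total = 1
Peak resource demand = 10

10


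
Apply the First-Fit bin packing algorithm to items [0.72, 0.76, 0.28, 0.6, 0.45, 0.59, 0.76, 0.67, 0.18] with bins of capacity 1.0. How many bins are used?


Place items sequentially using First-Fit:
  Item 0.72 -> new Bin 1
  Item 0.76 -> new Bin 2
  Item 0.28 -> Bin 1 (now 1.0)
  Item 0.6 -> new Bin 3
  Item 0.45 -> new Bin 4
  Item 0.59 -> new Bin 5
  Item 0.76 -> new Bin 6
  Item 0.67 -> new Bin 7
  Item 0.18 -> Bin 2 (now 0.94)
Total bins used = 7

7


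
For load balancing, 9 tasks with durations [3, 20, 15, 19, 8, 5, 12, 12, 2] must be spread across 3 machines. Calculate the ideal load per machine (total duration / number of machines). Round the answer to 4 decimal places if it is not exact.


Total processing time = 3 + 20 + 15 + 19 + 8 + 5 + 12 + 12 + 2 = 96
Number of machines = 3
Ideal balanced load = 96 / 3 = 32.0

32.0


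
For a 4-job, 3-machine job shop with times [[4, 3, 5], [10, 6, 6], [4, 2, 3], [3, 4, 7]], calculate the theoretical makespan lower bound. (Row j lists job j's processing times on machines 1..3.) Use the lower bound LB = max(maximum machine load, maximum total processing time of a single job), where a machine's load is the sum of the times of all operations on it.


Machine loads:
  Machine 1: 4 + 10 + 4 + 3 = 21
  Machine 2: 3 + 6 + 2 + 4 = 15
  Machine 3: 5 + 6 + 3 + 7 = 21
Max machine load = 21
Job totals:
  Job 1: 12
  Job 2: 22
  Job 3: 9
  Job 4: 14
Max job total = 22
Lower bound = max(21, 22) = 22

22


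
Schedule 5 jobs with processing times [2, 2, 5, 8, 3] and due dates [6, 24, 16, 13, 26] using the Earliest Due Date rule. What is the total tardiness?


Sort by due date (EDD order): [(2, 6), (8, 13), (5, 16), (2, 24), (3, 26)]
Compute completion times and tardiness:
  Job 1: p=2, d=6, C=2, tardiness=max(0,2-6)=0
  Job 2: p=8, d=13, C=10, tardiness=max(0,10-13)=0
  Job 3: p=5, d=16, C=15, tardiness=max(0,15-16)=0
  Job 4: p=2, d=24, C=17, tardiness=max(0,17-24)=0
  Job 5: p=3, d=26, C=20, tardiness=max(0,20-26)=0
Total tardiness = 0

0


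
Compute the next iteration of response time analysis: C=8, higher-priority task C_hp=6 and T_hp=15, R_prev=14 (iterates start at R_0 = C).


R_next = C + ceil(R_prev / T_hp) * C_hp
ceil(14 / 15) = ceil(0.9333) = 1
Interference = 1 * 6 = 6
R_next = 8 + 6 = 14
R_next = R_prev, so the iteration has converged (response time = 14).

14


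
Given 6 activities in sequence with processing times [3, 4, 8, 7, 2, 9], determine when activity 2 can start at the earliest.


Activity 2 starts after activities 1 through 1 complete.
Predecessor durations: [3]
ES = 3 = 3

3


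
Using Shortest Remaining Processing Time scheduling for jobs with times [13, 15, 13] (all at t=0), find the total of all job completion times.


Since all jobs arrive at t=0, SRPT equals SPT ordering.
SPT order: [13, 13, 15]
Completion times:
  Job 1: p=13, C=13
  Job 2: p=13, C=26
  Job 3: p=15, C=41
Total completion time = 13 + 26 + 41 = 80

80


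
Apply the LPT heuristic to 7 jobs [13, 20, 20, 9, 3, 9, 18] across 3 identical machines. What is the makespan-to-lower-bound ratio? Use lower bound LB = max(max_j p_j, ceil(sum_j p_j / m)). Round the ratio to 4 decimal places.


LPT order: [20, 20, 18, 13, 9, 9, 3]
Machine loads after assignment: [32, 29, 31]
LPT makespan = 32
Lower bound = max(max_job, ceil(total/3)) = max(20, 31) = 31
Ratio = 32 / 31 = 1.0323

1.0323


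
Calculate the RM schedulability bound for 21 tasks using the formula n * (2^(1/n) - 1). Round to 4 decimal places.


Compute 2^(1/21) = 1.0335577830
Subtract 1: 1.0335577830 - 1 = 0.0335577830
Multiply by n: 21 * 0.0335577830 = 0.7047134430
Round to 4 dp: 0.7047

0.7047


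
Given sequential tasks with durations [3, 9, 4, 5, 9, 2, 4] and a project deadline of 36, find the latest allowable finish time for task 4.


LF(activity 4) = deadline - sum of successor durations
Successors: activities 5 through 7 with durations [9, 2, 4]
Sum of successor durations = 15
LF = 36 - 15 = 21

21


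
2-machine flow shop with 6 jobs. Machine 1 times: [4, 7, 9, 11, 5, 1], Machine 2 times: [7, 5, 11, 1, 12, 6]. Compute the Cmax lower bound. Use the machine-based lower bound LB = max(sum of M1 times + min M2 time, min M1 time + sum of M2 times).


LB1 = sum(M1 times) + min(M2 times) = 37 + 1 = 38
LB2 = min(M1 times) + sum(M2 times) = 1 + 42 = 43
Lower bound = max(LB1, LB2) = max(38, 43) = 43

43


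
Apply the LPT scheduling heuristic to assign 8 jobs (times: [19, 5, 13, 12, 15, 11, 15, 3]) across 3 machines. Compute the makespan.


Sort jobs in decreasing order (LPT): [19, 15, 15, 13, 12, 11, 5, 3]
Assign each job to the least loaded machine:
  Machine 1: jobs [19, 11], load = 30
  Machine 2: jobs [15, 13, 3], load = 31
  Machine 3: jobs [15, 12, 5], load = 32
Makespan = max load = 32

32


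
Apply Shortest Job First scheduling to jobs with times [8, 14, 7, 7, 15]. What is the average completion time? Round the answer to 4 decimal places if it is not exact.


SJF order (ascending): [7, 7, 8, 14, 15]
Completion times:
  Job 1: burst=7, C=7
  Job 2: burst=7, C=14
  Job 3: burst=8, C=22
  Job 4: burst=14, C=36
  Job 5: burst=15, C=51
Average completion = 130/5 = 26.0

26.0


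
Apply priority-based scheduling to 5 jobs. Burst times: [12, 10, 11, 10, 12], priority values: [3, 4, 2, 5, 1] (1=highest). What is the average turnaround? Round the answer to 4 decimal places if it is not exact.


Sort by priority (ascending = highest first):
Order: [(1, 12), (2, 11), (3, 12), (4, 10), (5, 10)]
Completion times:
  Priority 1, burst=12, C=12
  Priority 2, burst=11, C=23
  Priority 3, burst=12, C=35
  Priority 4, burst=10, C=45
  Priority 5, burst=10, C=55
Average turnaround = 170/5 = 34.0

34.0


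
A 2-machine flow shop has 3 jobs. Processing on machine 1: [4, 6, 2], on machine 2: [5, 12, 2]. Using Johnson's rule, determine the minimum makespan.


Apply Johnson's rule:
  Group 1 (a <= b): [(3, 2, 2), (1, 4, 5), (2, 6, 12)]
  Group 2 (a > b): []
Optimal job order: [3, 1, 2]
Schedule:
  Job 3: M1 done at 2, M2 done at 4
  Job 1: M1 done at 6, M2 done at 11
  Job 2: M1 done at 12, M2 done at 24
Makespan = 24

24


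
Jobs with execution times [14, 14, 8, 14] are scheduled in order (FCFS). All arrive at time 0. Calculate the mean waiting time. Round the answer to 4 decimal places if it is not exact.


FCFS order (as given): [14, 14, 8, 14]
Waiting times:
  Job 1: wait = 0
  Job 2: wait = 14
  Job 3: wait = 28
  Job 4: wait = 36
Sum of waiting times = 78
Average waiting time = 78/4 = 19.5

19.5


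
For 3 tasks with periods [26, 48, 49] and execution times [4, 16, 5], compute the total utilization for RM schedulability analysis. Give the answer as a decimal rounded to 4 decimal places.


Compute individual utilizations (exact fractions):
  Task 1: C/T = 4/26 = 2/13 (approx. 0.1538)
  Task 2: C/T = 16/48 = 1/3 (approx. 0.3333)
  Task 3: C/T = 5/49 (approx. 0.102)
Total utilization U = 2/13 + 1/3 + 5/49 = 1126/1911
Rounded to 4 decimal places: U = 0.5892
RM (Liu & Layland) bound for 3 tasks = 0.779763; compare with U = 1126/1911 (approx. 0.589220)
U <= bound, so schedulable by RM sufficient condition.

0.5892


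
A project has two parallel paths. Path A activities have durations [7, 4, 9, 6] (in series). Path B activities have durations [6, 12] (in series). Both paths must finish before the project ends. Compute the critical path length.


Path A total = 7 + 4 + 9 + 6 = 26
Path B total = 6 + 12 = 18
Critical path = longest path = max(26, 18) = 26

26


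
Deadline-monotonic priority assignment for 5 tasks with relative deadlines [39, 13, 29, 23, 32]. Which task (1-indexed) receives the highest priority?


Sort tasks by relative deadline (ascending):
  Task 2: deadline = 13
  Task 4: deadline = 23
  Task 3: deadline = 29
  Task 5: deadline = 32
  Task 1: deadline = 39
Priority order (highest first): [2, 4, 3, 5, 1]
Highest priority task = 2

2


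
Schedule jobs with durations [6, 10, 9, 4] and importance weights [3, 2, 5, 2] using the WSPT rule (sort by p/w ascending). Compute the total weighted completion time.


Compute p/w ratios and sort ascending (WSPT): [(9, 5), (6, 3), (4, 2), (10, 2)]
Compute weighted completion times:
  Job (p=9,w=5): C=9, w*C=5*9=45
  Job (p=6,w=3): C=15, w*C=3*15=45
  Job (p=4,w=2): C=19, w*C=2*19=38
  Job (p=10,w=2): C=29, w*C=2*29=58
Total weighted completion time = 186

186


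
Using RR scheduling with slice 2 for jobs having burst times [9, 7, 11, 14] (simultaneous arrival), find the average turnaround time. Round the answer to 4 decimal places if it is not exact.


Time quantum = 2
Execution trace:
  J1 runs 2 units, time = 2
  J2 runs 2 units, time = 4
  J3 runs 2 units, time = 6
  J4 runs 2 units, time = 8
  J1 runs 2 units, time = 10
  J2 runs 2 units, time = 12
  J3 runs 2 units, time = 14
  J4 runs 2 units, time = 16
  J1 runs 2 units, time = 18
  J2 runs 2 units, time = 20
  J3 runs 2 units, time = 22
  J4 runs 2 units, time = 24
  J1 runs 2 units, time = 26
  J2 runs 1 units, time = 27
  J3 runs 2 units, time = 29
  J4 runs 2 units, time = 31
  J1 runs 1 units, time = 32
  J3 runs 2 units, time = 34
  J4 runs 2 units, time = 36
  J3 runs 1 units, time = 37
  J4 runs 2 units, time = 39
  J4 runs 2 units, time = 41
Finish times: [32, 27, 37, 41]
Average turnaround = 137/4 = 34.25

34.25


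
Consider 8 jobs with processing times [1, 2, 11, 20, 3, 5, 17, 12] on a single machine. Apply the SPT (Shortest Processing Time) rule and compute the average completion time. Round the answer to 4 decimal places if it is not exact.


Sort jobs by processing time (SPT order): [1, 2, 3, 5, 11, 12, 17, 20]
Compute completion times sequentially:
  Job 1: processing = 1, completes at 1
  Job 2: processing = 2, completes at 3
  Job 3: processing = 3, completes at 6
  Job 4: processing = 5, completes at 11
  Job 5: processing = 11, completes at 22
  Job 6: processing = 12, completes at 34
  Job 7: processing = 17, completes at 51
  Job 8: processing = 20, completes at 71
Sum of completion times = 199
Average completion time = 199/8 = 24.875

24.875


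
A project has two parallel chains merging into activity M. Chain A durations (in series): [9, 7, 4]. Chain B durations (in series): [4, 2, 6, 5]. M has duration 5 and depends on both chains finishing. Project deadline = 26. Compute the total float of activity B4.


Forward pass: ES(B4) = sum of predecessors on chain B = 12
EF = ES + duration = 12 + 5 = 17
Backward pass: LF(M) = deadline = 26; LS(M) = 26 - 5 = 21
LF(B4) = LS(M) - sum(successors on chain B) = 21 - 0 = 21
LS = LF - duration = 21 - 5 = 16
Total float = LS - ES = 16 - 12 = 4

4


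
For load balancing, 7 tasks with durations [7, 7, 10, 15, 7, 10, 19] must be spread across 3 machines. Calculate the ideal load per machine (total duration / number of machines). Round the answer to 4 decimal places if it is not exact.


Total processing time = 7 + 7 + 10 + 15 + 7 + 10 + 19 = 75
Number of machines = 3
Ideal balanced load = 75 / 3 = 25.0

25.0


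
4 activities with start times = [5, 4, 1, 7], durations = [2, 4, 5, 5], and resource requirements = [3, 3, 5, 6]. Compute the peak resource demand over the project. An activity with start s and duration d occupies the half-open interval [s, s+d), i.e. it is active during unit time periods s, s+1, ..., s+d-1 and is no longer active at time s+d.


Each activity i is active on [start_i, start_i + duration_i).
Compute total resource usage per time slot:
  t=0: active resources = [], total = 0
  t=1: active resources = [5], total = 5
  t=2: active resources = [5], total = 5
  t=3: active resources = [5], total = 5
  t=4: active resources = [3, 5], total = 8
  t=5: active resources = [3, 3, 5], total = 11
  t=6: active resources = [3, 3], total = 6
  t=7: active resources = [3, 6], total = 9
  t=8: active resources = [6], total = 6
  t=9: active resources = [6], total = 6
  t=10: active resources = [6], total = 6
  t=11: active resources = [6], total = 6
Peak resource demand = 11

11


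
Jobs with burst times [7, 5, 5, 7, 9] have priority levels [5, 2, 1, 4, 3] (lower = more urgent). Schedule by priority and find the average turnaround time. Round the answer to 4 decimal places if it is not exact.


Sort by priority (ascending = highest first):
Order: [(1, 5), (2, 5), (3, 9), (4, 7), (5, 7)]
Completion times:
  Priority 1, burst=5, C=5
  Priority 2, burst=5, C=10
  Priority 3, burst=9, C=19
  Priority 4, burst=7, C=26
  Priority 5, burst=7, C=33
Average turnaround = 93/5 = 18.6

18.6


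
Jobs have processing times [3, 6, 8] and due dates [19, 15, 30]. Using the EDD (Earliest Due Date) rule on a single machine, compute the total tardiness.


Sort by due date (EDD order): [(6, 15), (3, 19), (8, 30)]
Compute completion times and tardiness:
  Job 1: p=6, d=15, C=6, tardiness=max(0,6-15)=0
  Job 2: p=3, d=19, C=9, tardiness=max(0,9-19)=0
  Job 3: p=8, d=30, C=17, tardiness=max(0,17-30)=0
Total tardiness = 0

0


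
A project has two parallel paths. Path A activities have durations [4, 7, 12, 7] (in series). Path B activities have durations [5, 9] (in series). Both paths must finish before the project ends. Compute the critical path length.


Path A total = 4 + 7 + 12 + 7 = 30
Path B total = 5 + 9 = 14
Critical path = longest path = max(30, 14) = 30

30


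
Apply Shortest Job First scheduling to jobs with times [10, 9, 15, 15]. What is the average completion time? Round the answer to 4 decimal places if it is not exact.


SJF order (ascending): [9, 10, 15, 15]
Completion times:
  Job 1: burst=9, C=9
  Job 2: burst=10, C=19
  Job 3: burst=15, C=34
  Job 4: burst=15, C=49
Average completion = 111/4 = 27.75

27.75


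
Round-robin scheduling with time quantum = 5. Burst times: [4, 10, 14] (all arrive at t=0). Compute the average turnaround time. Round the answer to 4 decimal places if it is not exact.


Time quantum = 5
Execution trace:
  J1 runs 4 units, time = 4
  J2 runs 5 units, time = 9
  J3 runs 5 units, time = 14
  J2 runs 5 units, time = 19
  J3 runs 5 units, time = 24
  J3 runs 4 units, time = 28
Finish times: [4, 19, 28]
Average turnaround = 51/3 = 17.0

17.0


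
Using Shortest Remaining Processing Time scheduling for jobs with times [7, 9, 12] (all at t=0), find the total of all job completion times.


Since all jobs arrive at t=0, SRPT equals SPT ordering.
SPT order: [7, 9, 12]
Completion times:
  Job 1: p=7, C=7
  Job 2: p=9, C=16
  Job 3: p=12, C=28
Total completion time = 7 + 16 + 28 = 51

51


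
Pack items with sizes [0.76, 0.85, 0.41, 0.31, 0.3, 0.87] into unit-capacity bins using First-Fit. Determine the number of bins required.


Place items sequentially using First-Fit:
  Item 0.76 -> new Bin 1
  Item 0.85 -> new Bin 2
  Item 0.41 -> new Bin 3
  Item 0.31 -> Bin 3 (now 0.72)
  Item 0.3 -> new Bin 4
  Item 0.87 -> new Bin 5
Total bins used = 5

5


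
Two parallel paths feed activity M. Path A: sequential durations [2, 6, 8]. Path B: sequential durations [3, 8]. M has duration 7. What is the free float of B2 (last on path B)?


ES(B2) = sum of predecessors on chain B = 3
EF(B2) = ES + duration = 3 + 8 = 11
Successor of B2 is M. ES(M) = max(sum(A), sum(B)) = max(16, 11) = 16
Free float = ES(successor) - EF(current) = 16 - 11 = 5

5


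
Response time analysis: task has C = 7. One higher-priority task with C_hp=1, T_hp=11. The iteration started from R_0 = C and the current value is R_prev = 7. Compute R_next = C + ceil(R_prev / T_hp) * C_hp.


R_next = C + ceil(R_prev / T_hp) * C_hp
ceil(7 / 11) = ceil(0.6364) = 1
Interference = 1 * 1 = 1
R_next = 7 + 1 = 8

8


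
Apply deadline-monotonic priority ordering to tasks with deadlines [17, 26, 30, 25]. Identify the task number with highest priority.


Sort tasks by relative deadline (ascending):
  Task 1: deadline = 17
  Task 4: deadline = 25
  Task 2: deadline = 26
  Task 3: deadline = 30
Priority order (highest first): [1, 4, 2, 3]
Highest priority task = 1

1


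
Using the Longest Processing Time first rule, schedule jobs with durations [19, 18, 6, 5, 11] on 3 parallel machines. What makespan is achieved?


Sort jobs in decreasing order (LPT): [19, 18, 11, 6, 5]
Assign each job to the least loaded machine:
  Machine 1: jobs [19], load = 19
  Machine 2: jobs [18], load = 18
  Machine 3: jobs [11, 6, 5], load = 22
Makespan = max load = 22

22


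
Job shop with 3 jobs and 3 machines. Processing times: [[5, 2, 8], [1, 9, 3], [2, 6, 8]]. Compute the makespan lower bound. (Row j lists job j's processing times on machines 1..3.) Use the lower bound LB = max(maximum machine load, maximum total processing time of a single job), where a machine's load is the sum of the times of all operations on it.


Machine loads:
  Machine 1: 5 + 1 + 2 = 8
  Machine 2: 2 + 9 + 6 = 17
  Machine 3: 8 + 3 + 8 = 19
Max machine load = 19
Job totals:
  Job 1: 15
  Job 2: 13
  Job 3: 16
Max job total = 16
Lower bound = max(19, 16) = 19

19


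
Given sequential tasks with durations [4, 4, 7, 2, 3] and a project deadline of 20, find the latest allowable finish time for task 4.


LF(activity 4) = deadline - sum of successor durations
Successors: activities 5 through 5 with durations [3]
Sum of successor durations = 3
LF = 20 - 3 = 17

17


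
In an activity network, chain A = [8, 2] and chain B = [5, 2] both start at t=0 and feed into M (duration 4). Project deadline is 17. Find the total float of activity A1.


Forward pass: ES(A1) = sum of predecessors on chain A = 0
EF = ES + duration = 0 + 8 = 8
Backward pass: LF(M) = deadline = 17; LS(M) = 17 - 4 = 13
LF(A1) = LS(M) - sum(successors on chain A) = 13 - 2 = 11
LS = LF - duration = 11 - 8 = 3
Total float = LS - ES = 3 - 0 = 3

3


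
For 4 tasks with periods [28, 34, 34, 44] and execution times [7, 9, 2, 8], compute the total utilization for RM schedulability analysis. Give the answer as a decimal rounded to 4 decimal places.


Compute individual utilizations (exact fractions):
  Task 1: C/T = 7/28 = 1/4 (approx. 0.25)
  Task 2: C/T = 9/34 (approx. 0.2647)
  Task 3: C/T = 2/34 = 1/17 (approx. 0.0588)
  Task 4: C/T = 8/44 = 2/11 (approx. 0.1818)
Total utilization U = 1/4 + 9/34 + 1/17 + 2/11 = 565/748
Rounded to 4 decimal places: U = 0.7553
RM (Liu & Layland) bound for 4 tasks = 0.756828; compare with U = 565/748 (approx. 0.755348)
U <= bound, so schedulable by RM sufficient condition.

0.7553


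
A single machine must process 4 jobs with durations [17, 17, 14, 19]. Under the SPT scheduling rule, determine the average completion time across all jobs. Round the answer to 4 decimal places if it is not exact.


Sort jobs by processing time (SPT order): [14, 17, 17, 19]
Compute completion times sequentially:
  Job 1: processing = 14, completes at 14
  Job 2: processing = 17, completes at 31
  Job 3: processing = 17, completes at 48
  Job 4: processing = 19, completes at 67
Sum of completion times = 160
Average completion time = 160/4 = 40.0

40.0


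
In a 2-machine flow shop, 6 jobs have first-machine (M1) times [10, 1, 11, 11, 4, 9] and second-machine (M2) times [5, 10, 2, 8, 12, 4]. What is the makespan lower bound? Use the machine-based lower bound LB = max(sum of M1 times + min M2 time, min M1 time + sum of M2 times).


LB1 = sum(M1 times) + min(M2 times) = 46 + 2 = 48
LB2 = min(M1 times) + sum(M2 times) = 1 + 41 = 42
Lower bound = max(LB1, LB2) = max(48, 42) = 48

48


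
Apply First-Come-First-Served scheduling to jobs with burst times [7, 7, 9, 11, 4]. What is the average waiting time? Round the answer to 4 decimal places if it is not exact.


FCFS order (as given): [7, 7, 9, 11, 4]
Waiting times:
  Job 1: wait = 0
  Job 2: wait = 7
  Job 3: wait = 14
  Job 4: wait = 23
  Job 5: wait = 34
Sum of waiting times = 78
Average waiting time = 78/5 = 15.6

15.6


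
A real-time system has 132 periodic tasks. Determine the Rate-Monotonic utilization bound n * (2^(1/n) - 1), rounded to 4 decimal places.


Compute 2^(1/132) = 1.0052649263
Subtract 1: 1.0052649263 - 1 = 0.0052649263
Multiply by n: 132 * 0.0052649263 = 0.6949702716
Round to 4 dp: 0.6950

0.6950


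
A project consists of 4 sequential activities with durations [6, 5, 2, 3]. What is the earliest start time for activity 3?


Activity 3 starts after activities 1 through 2 complete.
Predecessor durations: [6, 5]
ES = 6 + 5 = 11

11


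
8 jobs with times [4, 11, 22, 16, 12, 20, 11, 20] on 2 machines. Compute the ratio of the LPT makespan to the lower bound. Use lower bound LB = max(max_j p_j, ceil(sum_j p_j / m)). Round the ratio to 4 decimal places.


LPT order: [22, 20, 20, 16, 12, 11, 11, 4]
Machine loads after assignment: [61, 55]
LPT makespan = 61
Lower bound = max(max_job, ceil(total/2)) = max(22, 58) = 58
Ratio = 61 / 58 = 1.0517

1.0517


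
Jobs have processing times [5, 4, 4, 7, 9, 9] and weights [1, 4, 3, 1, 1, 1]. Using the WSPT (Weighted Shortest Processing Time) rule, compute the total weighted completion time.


Compute p/w ratios and sort ascending (WSPT): [(4, 4), (4, 3), (5, 1), (7, 1), (9, 1), (9, 1)]
Compute weighted completion times:
  Job (p=4,w=4): C=4, w*C=4*4=16
  Job (p=4,w=3): C=8, w*C=3*8=24
  Job (p=5,w=1): C=13, w*C=1*13=13
  Job (p=7,w=1): C=20, w*C=1*20=20
  Job (p=9,w=1): C=29, w*C=1*29=29
  Job (p=9,w=1): C=38, w*C=1*38=38
Total weighted completion time = 140

140


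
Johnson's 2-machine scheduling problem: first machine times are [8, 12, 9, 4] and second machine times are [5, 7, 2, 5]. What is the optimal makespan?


Apply Johnson's rule:
  Group 1 (a <= b): [(4, 4, 5)]
  Group 2 (a > b): [(2, 12, 7), (1, 8, 5), (3, 9, 2)]
Optimal job order: [4, 2, 1, 3]
Schedule:
  Job 4: M1 done at 4, M2 done at 9
  Job 2: M1 done at 16, M2 done at 23
  Job 1: M1 done at 24, M2 done at 29
  Job 3: M1 done at 33, M2 done at 35
Makespan = 35

35


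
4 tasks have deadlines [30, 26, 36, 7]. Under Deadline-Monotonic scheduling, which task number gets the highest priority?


Sort tasks by relative deadline (ascending):
  Task 4: deadline = 7
  Task 2: deadline = 26
  Task 1: deadline = 30
  Task 3: deadline = 36
Priority order (highest first): [4, 2, 1, 3]
Highest priority task = 4

4


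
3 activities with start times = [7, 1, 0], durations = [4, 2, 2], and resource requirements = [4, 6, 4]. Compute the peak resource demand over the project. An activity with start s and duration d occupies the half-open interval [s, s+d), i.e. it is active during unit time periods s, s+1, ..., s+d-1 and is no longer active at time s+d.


Each activity i is active on [start_i, start_i + duration_i).
Compute total resource usage per time slot:
  t=0: active resources = [4], total = 4
  t=1: active resources = [6, 4], total = 10
  t=2: active resources = [6], total = 6
  t=3: active resources = [], total = 0
  t=4: active resources = [], total = 0
  t=5: active resources = [], total = 0
  t=6: active resources = [], total = 0
  t=7: active resources = [4], total = 4
  t=8: active resources = [4], total = 4
  t=9: active resources = [4], total = 4
  t=10: active resources = [4], total = 4
Peak resource demand = 10

10


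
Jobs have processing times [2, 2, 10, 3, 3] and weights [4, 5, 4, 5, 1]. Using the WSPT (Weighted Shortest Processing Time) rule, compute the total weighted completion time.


Compute p/w ratios and sort ascending (WSPT): [(2, 5), (2, 4), (3, 5), (10, 4), (3, 1)]
Compute weighted completion times:
  Job (p=2,w=5): C=2, w*C=5*2=10
  Job (p=2,w=4): C=4, w*C=4*4=16
  Job (p=3,w=5): C=7, w*C=5*7=35
  Job (p=10,w=4): C=17, w*C=4*17=68
  Job (p=3,w=1): C=20, w*C=1*20=20
Total weighted completion time = 149

149


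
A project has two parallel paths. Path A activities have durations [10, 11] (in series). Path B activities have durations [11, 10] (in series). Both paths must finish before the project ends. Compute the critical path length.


Path A total = 10 + 11 = 21
Path B total = 11 + 10 = 21
Critical path = longest path = max(21, 21) = 21

21


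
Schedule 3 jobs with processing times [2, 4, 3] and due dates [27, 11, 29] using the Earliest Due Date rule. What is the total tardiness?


Sort by due date (EDD order): [(4, 11), (2, 27), (3, 29)]
Compute completion times and tardiness:
  Job 1: p=4, d=11, C=4, tardiness=max(0,4-11)=0
  Job 2: p=2, d=27, C=6, tardiness=max(0,6-27)=0
  Job 3: p=3, d=29, C=9, tardiness=max(0,9-29)=0
Total tardiness = 0

0


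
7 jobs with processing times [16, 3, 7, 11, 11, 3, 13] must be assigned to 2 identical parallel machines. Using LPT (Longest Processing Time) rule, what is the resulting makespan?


Sort jobs in decreasing order (LPT): [16, 13, 11, 11, 7, 3, 3]
Assign each job to the least loaded machine:
  Machine 1: jobs [16, 11, 3, 3], load = 33
  Machine 2: jobs [13, 11, 7], load = 31
Makespan = max load = 33

33


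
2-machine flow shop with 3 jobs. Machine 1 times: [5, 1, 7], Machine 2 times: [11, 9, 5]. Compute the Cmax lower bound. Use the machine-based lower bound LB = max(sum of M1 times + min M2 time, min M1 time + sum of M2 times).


LB1 = sum(M1 times) + min(M2 times) = 13 + 5 = 18
LB2 = min(M1 times) + sum(M2 times) = 1 + 25 = 26
Lower bound = max(LB1, LB2) = max(18, 26) = 26

26


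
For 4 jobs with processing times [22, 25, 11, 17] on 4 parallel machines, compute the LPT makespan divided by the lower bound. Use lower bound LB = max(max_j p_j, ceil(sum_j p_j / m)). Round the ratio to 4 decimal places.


LPT order: [25, 22, 17, 11]
Machine loads after assignment: [25, 22, 17, 11]
LPT makespan = 25
Lower bound = max(max_job, ceil(total/4)) = max(25, 19) = 25
Ratio = 25 / 25 = 1.0

1.0


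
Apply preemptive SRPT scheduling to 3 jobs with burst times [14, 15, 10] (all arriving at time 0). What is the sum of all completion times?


Since all jobs arrive at t=0, SRPT equals SPT ordering.
SPT order: [10, 14, 15]
Completion times:
  Job 1: p=10, C=10
  Job 2: p=14, C=24
  Job 3: p=15, C=39
Total completion time = 10 + 24 + 39 = 73

73


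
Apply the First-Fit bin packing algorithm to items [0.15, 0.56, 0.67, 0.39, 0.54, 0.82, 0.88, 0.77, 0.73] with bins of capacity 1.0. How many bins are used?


Place items sequentially using First-Fit:
  Item 0.15 -> new Bin 1
  Item 0.56 -> Bin 1 (now 0.71)
  Item 0.67 -> new Bin 2
  Item 0.39 -> new Bin 3
  Item 0.54 -> Bin 3 (now 0.93)
  Item 0.82 -> new Bin 4
  Item 0.88 -> new Bin 5
  Item 0.77 -> new Bin 6
  Item 0.73 -> new Bin 7
Total bins used = 7

7


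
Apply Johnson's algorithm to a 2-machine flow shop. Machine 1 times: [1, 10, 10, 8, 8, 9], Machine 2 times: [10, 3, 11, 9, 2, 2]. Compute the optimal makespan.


Apply Johnson's rule:
  Group 1 (a <= b): [(1, 1, 10), (4, 8, 9), (3, 10, 11)]
  Group 2 (a > b): [(2, 10, 3), (5, 8, 2), (6, 9, 2)]
Optimal job order: [1, 4, 3, 2, 5, 6]
Schedule:
  Job 1: M1 done at 1, M2 done at 11
  Job 4: M1 done at 9, M2 done at 20
  Job 3: M1 done at 19, M2 done at 31
  Job 2: M1 done at 29, M2 done at 34
  Job 5: M1 done at 37, M2 done at 39
  Job 6: M1 done at 46, M2 done at 48
Makespan = 48

48


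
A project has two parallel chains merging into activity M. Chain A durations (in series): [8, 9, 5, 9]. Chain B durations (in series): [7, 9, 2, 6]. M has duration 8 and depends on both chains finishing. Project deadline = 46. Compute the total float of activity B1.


Forward pass: ES(B1) = sum of predecessors on chain B = 0
EF = ES + duration = 0 + 7 = 7
Backward pass: LF(M) = deadline = 46; LS(M) = 46 - 8 = 38
LF(B1) = LS(M) - sum(successors on chain B) = 38 - 17 = 21
LS = LF - duration = 21 - 7 = 14
Total float = LS - ES = 14 - 0 = 14

14


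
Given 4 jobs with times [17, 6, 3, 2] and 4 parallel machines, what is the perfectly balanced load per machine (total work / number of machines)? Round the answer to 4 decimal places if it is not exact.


Total processing time = 17 + 6 + 3 + 2 = 28
Number of machines = 4
Ideal balanced load = 28 / 4 = 7.0

7.0


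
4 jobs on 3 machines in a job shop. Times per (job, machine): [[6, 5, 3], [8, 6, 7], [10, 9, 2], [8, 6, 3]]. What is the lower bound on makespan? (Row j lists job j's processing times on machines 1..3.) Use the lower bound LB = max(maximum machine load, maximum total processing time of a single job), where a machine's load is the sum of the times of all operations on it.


Machine loads:
  Machine 1: 6 + 8 + 10 + 8 = 32
  Machine 2: 5 + 6 + 9 + 6 = 26
  Machine 3: 3 + 7 + 2 + 3 = 15
Max machine load = 32
Job totals:
  Job 1: 14
  Job 2: 21
  Job 3: 21
  Job 4: 17
Max job total = 21
Lower bound = max(32, 21) = 32

32


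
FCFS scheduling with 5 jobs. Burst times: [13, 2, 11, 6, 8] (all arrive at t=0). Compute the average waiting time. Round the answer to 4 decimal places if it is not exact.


FCFS order (as given): [13, 2, 11, 6, 8]
Waiting times:
  Job 1: wait = 0
  Job 2: wait = 13
  Job 3: wait = 15
  Job 4: wait = 26
  Job 5: wait = 32
Sum of waiting times = 86
Average waiting time = 86/5 = 17.2

17.2


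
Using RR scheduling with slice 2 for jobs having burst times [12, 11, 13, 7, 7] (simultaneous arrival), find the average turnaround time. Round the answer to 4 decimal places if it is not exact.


Time quantum = 2
Execution trace:
  J1 runs 2 units, time = 2
  J2 runs 2 units, time = 4
  J3 runs 2 units, time = 6
  J4 runs 2 units, time = 8
  J5 runs 2 units, time = 10
  J1 runs 2 units, time = 12
  J2 runs 2 units, time = 14
  J3 runs 2 units, time = 16
  J4 runs 2 units, time = 18
  J5 runs 2 units, time = 20
  J1 runs 2 units, time = 22
  J2 runs 2 units, time = 24
  J3 runs 2 units, time = 26
  J4 runs 2 units, time = 28
  J5 runs 2 units, time = 30
  J1 runs 2 units, time = 32
  J2 runs 2 units, time = 34
  J3 runs 2 units, time = 36
  J4 runs 1 units, time = 37
  J5 runs 1 units, time = 38
  J1 runs 2 units, time = 40
  J2 runs 2 units, time = 42
  J3 runs 2 units, time = 44
  J1 runs 2 units, time = 46
  J2 runs 1 units, time = 47
  J3 runs 2 units, time = 49
  J3 runs 1 units, time = 50
Finish times: [46, 47, 50, 37, 38]
Average turnaround = 218/5 = 43.6

43.6


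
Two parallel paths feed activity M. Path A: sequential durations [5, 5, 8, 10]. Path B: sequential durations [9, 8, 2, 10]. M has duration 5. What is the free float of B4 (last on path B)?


ES(B4) = sum of predecessors on chain B = 19
EF(B4) = ES + duration = 19 + 10 = 29
Successor of B4 is M. ES(M) = max(sum(A), sum(B)) = max(28, 29) = 29
Free float = ES(successor) - EF(current) = 29 - 29 = 0

0


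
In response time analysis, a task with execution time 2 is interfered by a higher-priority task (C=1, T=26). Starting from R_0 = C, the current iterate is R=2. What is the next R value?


R_next = C + ceil(R_prev / T_hp) * C_hp
ceil(2 / 26) = ceil(0.0769) = 1
Interference = 1 * 1 = 1
R_next = 2 + 1 = 3

3


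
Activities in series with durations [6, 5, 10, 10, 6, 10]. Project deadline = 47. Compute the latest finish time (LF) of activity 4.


LF(activity 4) = deadline - sum of successor durations
Successors: activities 5 through 6 with durations [6, 10]
Sum of successor durations = 16
LF = 47 - 16 = 31

31


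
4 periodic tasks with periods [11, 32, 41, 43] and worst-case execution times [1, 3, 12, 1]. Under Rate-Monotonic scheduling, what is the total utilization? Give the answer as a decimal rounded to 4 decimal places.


Compute individual utilizations (exact fractions):
  Task 1: C/T = 1/11 (approx. 0.0909)
  Task 2: C/T = 3/32 (approx. 0.0938)
  Task 3: C/T = 12/41 (approx. 0.2927)
  Task 4: C/T = 1/43 (approx. 0.0233)
Total utilization U = 1/11 + 3/32 + 12/41 + 1/43 = 310659/620576
Rounded to 4 decimal places: U = 0.5006
RM (Liu & Layland) bound for 4 tasks = 0.756828; compare with U = 310659/620576 (approx. 0.500598)
U <= bound, so schedulable by RM sufficient condition.

0.5006


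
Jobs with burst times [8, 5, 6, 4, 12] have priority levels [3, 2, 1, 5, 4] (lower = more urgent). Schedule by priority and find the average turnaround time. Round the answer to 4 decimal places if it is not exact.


Sort by priority (ascending = highest first):
Order: [(1, 6), (2, 5), (3, 8), (4, 12), (5, 4)]
Completion times:
  Priority 1, burst=6, C=6
  Priority 2, burst=5, C=11
  Priority 3, burst=8, C=19
  Priority 4, burst=12, C=31
  Priority 5, burst=4, C=35
Average turnaround = 102/5 = 20.4

20.4


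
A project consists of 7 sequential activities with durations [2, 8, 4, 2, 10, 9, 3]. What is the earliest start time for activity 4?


Activity 4 starts after activities 1 through 3 complete.
Predecessor durations: [2, 8, 4]
ES = 2 + 8 + 4 = 14

14


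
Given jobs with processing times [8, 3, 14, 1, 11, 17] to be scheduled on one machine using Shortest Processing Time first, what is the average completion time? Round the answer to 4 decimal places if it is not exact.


Sort jobs by processing time (SPT order): [1, 3, 8, 11, 14, 17]
Compute completion times sequentially:
  Job 1: processing = 1, completes at 1
  Job 2: processing = 3, completes at 4
  Job 3: processing = 8, completes at 12
  Job 4: processing = 11, completes at 23
  Job 5: processing = 14, completes at 37
  Job 6: processing = 17, completes at 54
Sum of completion times = 131
Average completion time = 131/6 = 21.8333

21.8333


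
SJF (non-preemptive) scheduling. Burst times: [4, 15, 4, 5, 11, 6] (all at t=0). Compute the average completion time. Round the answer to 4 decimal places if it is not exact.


SJF order (ascending): [4, 4, 5, 6, 11, 15]
Completion times:
  Job 1: burst=4, C=4
  Job 2: burst=4, C=8
  Job 3: burst=5, C=13
  Job 4: burst=6, C=19
  Job 5: burst=11, C=30
  Job 6: burst=15, C=45
Average completion = 119/6 = 19.8333

19.8333


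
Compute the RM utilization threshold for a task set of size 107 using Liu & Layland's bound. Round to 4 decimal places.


Compute 2^(1/107) = 1.0064990387
Subtract 1: 1.0064990387 - 1 = 0.0064990387
Multiply by n: 107 * 0.0064990387 = 0.6953971409
Round to 4 dp: 0.6954

0.6954


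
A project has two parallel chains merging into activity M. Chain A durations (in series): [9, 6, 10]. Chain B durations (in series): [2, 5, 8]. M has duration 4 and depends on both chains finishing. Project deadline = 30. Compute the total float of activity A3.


Forward pass: ES(A3) = sum of predecessors on chain A = 15
EF = ES + duration = 15 + 10 = 25
Backward pass: LF(M) = deadline = 30; LS(M) = 30 - 4 = 26
LF(A3) = LS(M) - sum(successors on chain A) = 26 - 0 = 26
LS = LF - duration = 26 - 10 = 16
Total float = LS - ES = 16 - 15 = 1

1


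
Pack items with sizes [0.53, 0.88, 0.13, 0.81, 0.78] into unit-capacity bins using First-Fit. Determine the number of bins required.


Place items sequentially using First-Fit:
  Item 0.53 -> new Bin 1
  Item 0.88 -> new Bin 2
  Item 0.13 -> Bin 1 (now 0.66)
  Item 0.81 -> new Bin 3
  Item 0.78 -> new Bin 4
Total bins used = 4

4


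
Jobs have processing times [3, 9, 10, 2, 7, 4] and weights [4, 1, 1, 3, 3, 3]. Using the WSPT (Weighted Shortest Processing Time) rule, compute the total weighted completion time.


Compute p/w ratios and sort ascending (WSPT): [(2, 3), (3, 4), (4, 3), (7, 3), (9, 1), (10, 1)]
Compute weighted completion times:
  Job (p=2,w=3): C=2, w*C=3*2=6
  Job (p=3,w=4): C=5, w*C=4*5=20
  Job (p=4,w=3): C=9, w*C=3*9=27
  Job (p=7,w=3): C=16, w*C=3*16=48
  Job (p=9,w=1): C=25, w*C=1*25=25
  Job (p=10,w=1): C=35, w*C=1*35=35
Total weighted completion time = 161

161


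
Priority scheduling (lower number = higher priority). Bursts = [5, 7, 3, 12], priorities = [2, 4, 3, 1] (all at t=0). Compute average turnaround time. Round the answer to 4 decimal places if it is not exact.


Sort by priority (ascending = highest first):
Order: [(1, 12), (2, 5), (3, 3), (4, 7)]
Completion times:
  Priority 1, burst=12, C=12
  Priority 2, burst=5, C=17
  Priority 3, burst=3, C=20
  Priority 4, burst=7, C=27
Average turnaround = 76/4 = 19.0

19.0


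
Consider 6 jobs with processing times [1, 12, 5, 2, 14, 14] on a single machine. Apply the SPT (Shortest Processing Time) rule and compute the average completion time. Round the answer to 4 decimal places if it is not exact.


Sort jobs by processing time (SPT order): [1, 2, 5, 12, 14, 14]
Compute completion times sequentially:
  Job 1: processing = 1, completes at 1
  Job 2: processing = 2, completes at 3
  Job 3: processing = 5, completes at 8
  Job 4: processing = 12, completes at 20
  Job 5: processing = 14, completes at 34
  Job 6: processing = 14, completes at 48
Sum of completion times = 114
Average completion time = 114/6 = 19.0

19.0


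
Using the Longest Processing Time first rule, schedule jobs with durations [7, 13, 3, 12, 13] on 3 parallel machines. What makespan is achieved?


Sort jobs in decreasing order (LPT): [13, 13, 12, 7, 3]
Assign each job to the least loaded machine:
  Machine 1: jobs [13, 3], load = 16
  Machine 2: jobs [13], load = 13
  Machine 3: jobs [12, 7], load = 19
Makespan = max load = 19

19


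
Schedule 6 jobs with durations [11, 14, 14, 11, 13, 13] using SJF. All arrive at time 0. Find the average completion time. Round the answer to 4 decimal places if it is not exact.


SJF order (ascending): [11, 11, 13, 13, 14, 14]
Completion times:
  Job 1: burst=11, C=11
  Job 2: burst=11, C=22
  Job 3: burst=13, C=35
  Job 4: burst=13, C=48
  Job 5: burst=14, C=62
  Job 6: burst=14, C=76
Average completion = 254/6 = 42.3333

42.3333


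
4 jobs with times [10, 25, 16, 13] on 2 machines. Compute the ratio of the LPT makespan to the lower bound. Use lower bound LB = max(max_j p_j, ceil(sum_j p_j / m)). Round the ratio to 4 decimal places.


LPT order: [25, 16, 13, 10]
Machine loads after assignment: [35, 29]
LPT makespan = 35
Lower bound = max(max_job, ceil(total/2)) = max(25, 32) = 32
Ratio = 35 / 32 = 1.0938

1.0938


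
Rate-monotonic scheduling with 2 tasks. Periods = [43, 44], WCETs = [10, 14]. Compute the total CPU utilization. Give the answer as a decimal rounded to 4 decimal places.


Compute individual utilizations (exact fractions):
  Task 1: C/T = 10/43 (approx. 0.2326)
  Task 2: C/T = 14/44 = 7/22 (approx. 0.3182)
Total utilization U = 10/43 + 7/22 = 521/946
Rounded to 4 decimal places: U = 0.5507
RM (Liu & Layland) bound for 2 tasks = 0.828427; compare with U = 521/946 (approx. 0.550740)
U <= bound, so schedulable by RM sufficient condition.

0.5507


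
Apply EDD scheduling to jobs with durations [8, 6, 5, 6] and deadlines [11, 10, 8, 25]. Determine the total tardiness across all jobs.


Sort by due date (EDD order): [(5, 8), (6, 10), (8, 11), (6, 25)]
Compute completion times and tardiness:
  Job 1: p=5, d=8, C=5, tardiness=max(0,5-8)=0
  Job 2: p=6, d=10, C=11, tardiness=max(0,11-10)=1
  Job 3: p=8, d=11, C=19, tardiness=max(0,19-11)=8
  Job 4: p=6, d=25, C=25, tardiness=max(0,25-25)=0
Total tardiness = 9

9


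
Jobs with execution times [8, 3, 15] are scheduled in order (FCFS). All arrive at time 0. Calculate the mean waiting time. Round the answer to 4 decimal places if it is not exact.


FCFS order (as given): [8, 3, 15]
Waiting times:
  Job 1: wait = 0
  Job 2: wait = 8
  Job 3: wait = 11
Sum of waiting times = 19
Average waiting time = 19/3 = 6.3333

6.3333


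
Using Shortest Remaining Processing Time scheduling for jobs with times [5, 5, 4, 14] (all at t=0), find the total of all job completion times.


Since all jobs arrive at t=0, SRPT equals SPT ordering.
SPT order: [4, 5, 5, 14]
Completion times:
  Job 1: p=4, C=4
  Job 2: p=5, C=9
  Job 3: p=5, C=14
  Job 4: p=14, C=28
Total completion time = 4 + 9 + 14 + 28 = 55

55
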